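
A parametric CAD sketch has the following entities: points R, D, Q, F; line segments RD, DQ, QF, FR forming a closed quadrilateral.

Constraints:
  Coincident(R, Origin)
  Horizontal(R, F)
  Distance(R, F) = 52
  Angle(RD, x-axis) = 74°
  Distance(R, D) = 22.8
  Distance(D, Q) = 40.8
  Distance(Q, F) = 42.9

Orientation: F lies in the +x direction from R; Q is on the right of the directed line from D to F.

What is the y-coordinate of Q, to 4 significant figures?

-18.29

R is at the origin; RF is horizontal with |RF| = 52.0 and F in +x, so F = (52.0, 0). RD runs at 74.0° with |RD| = 22.8, so D = (6.285, 21.92). Q is determined by |DQ| = 40.8 and |QF| = 42.9 together: it lies at the intersection of circle(D, 40.8) and circle(F, 42.9). With |DF| = 50.70, the foot of the radical line on DF is 23.62 from D and the perpendicular offset is √(40.8² − 23.62²) = 33.27. Taking the right-of-DF solution: Q = (13.20, -18.29).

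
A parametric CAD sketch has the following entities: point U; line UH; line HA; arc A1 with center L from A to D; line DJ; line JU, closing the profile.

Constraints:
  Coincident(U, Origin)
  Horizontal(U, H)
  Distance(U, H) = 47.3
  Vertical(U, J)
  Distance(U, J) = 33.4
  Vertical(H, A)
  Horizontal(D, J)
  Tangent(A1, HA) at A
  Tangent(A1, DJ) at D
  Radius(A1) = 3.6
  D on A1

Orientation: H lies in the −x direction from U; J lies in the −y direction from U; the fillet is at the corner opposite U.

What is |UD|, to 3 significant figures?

55.0

U is at the origin; UH is horizontal with |UH| = 47.3 and H on the −x side, so H = (-47.3, 0.00). UJ is vertical with |UJ| = 33.4 and J on the −y side, so J = (0.00, -33.4). The virtual corner opposite U is at (-47.3, -33.4). The tangent condition forces LA to be normal to HA and A1 meets DJ tangentially, so LD is at right angles to DJ, with radius 3.6, so the center L sits 3.6 in from both sides at L = (-43.7, -29.8). That places the tangent points at A = (-47.3, -29.8) on HA and D = (-43.7, -33.4) on DJ. Then |UD| = |D − U| = 55.0.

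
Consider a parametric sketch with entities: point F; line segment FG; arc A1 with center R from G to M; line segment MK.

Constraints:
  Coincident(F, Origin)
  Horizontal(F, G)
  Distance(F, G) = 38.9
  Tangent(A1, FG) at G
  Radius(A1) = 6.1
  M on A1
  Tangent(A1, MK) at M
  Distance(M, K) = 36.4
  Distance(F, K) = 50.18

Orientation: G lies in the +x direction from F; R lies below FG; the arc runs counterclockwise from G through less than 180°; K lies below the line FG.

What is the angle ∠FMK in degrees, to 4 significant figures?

92.03°

F is at the origin; F and G share the same y with |FG| = 38.9 and G on the +x side, so G = (38.90, 0.000). A1 meets FG tangentially, so RG is at right angles to FG, so R = G + (0, -6.1) = (38.90, -6.100). Since RM ⟂ MK (tangency), |RK| = √(6.1² + 36.4²) = 36.91 regardless of where M sits on A1. So K lies on both circle(F, 50.18) and circle(R, 36.91); the below-FG intersection is K = (28.29, -41.45). M is the foot of the tangent from K: M = (32.85, -5.335).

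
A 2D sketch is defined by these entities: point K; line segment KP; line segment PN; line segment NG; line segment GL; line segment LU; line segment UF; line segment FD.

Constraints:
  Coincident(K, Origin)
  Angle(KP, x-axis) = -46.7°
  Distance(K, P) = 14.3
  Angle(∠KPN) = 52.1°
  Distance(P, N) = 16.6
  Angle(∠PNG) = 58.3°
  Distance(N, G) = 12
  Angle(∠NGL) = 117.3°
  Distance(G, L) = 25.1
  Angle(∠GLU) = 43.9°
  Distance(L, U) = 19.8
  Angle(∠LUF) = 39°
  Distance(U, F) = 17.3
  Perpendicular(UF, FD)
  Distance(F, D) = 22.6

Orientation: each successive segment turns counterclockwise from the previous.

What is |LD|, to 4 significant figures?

10.32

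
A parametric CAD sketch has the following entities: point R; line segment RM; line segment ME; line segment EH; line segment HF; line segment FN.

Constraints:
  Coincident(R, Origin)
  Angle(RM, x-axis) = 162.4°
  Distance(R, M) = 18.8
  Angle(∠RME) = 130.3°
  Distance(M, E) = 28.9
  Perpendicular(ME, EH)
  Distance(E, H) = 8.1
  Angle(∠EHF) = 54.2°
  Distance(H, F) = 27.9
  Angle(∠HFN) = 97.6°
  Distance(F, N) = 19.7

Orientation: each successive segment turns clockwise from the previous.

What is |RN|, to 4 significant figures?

48.61

R is at the origin; RM runs at 162.4° with length 18.8, so M = (-17.92, 5.685). ∠RME = 130.3° gives ME at 112.7° from the x-axis; with |ME| = 28.9, E = (-29.07, 32.35). The perpendicularity gives EH at right angles to ME, so EH runs at 22.70°; with |EH| = 8.1, H = (-21.60, 35.47). ∠EHF = 54.2° gives HF at -103.1° from the x-axis; with |HF| = 27.9, F = (-27.92, 8.298). ∠HFN = 97.6° gives FN at 174.5° from the x-axis; with |FN| = 19.7, N = (-47.53, 10.19). Then |RN| = |N − R| = 48.61.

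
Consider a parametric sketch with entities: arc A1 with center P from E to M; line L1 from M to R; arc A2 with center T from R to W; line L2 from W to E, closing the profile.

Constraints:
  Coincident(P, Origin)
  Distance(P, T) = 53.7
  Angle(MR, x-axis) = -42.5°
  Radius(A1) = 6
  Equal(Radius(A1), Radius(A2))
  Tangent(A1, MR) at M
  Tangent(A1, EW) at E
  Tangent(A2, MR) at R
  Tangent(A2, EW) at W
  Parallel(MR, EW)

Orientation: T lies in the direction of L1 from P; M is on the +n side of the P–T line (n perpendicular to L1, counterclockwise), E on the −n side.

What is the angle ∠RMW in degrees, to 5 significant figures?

12.597°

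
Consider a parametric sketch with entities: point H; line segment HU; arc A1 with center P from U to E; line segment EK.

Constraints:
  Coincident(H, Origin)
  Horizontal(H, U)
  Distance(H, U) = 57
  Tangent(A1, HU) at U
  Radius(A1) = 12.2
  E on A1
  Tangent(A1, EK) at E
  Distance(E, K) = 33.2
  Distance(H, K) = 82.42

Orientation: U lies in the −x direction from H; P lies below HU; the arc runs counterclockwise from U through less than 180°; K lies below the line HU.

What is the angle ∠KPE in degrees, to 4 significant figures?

69.82°

H is at the origin; HU is horizontal with |HU| = 57.0 and U on the −x side, so U = (-57.00, 0.000). A1 meets HU tangentially, so PU is at right angles to HU, so P = U + (0, -12.2) = (-57.00, -12.20). Since PE ⟂ EK (tangency), |PK| = √(12.2² + 33.2²) = 35.37 regardless of where E sits on A1. So K lies on both circle(H, 82.42) and circle(P, 35.37); the below-HU intersection is K = (-68.66, -45.59). E is the foot of the tangent from K: E = (-69.20, -12.40).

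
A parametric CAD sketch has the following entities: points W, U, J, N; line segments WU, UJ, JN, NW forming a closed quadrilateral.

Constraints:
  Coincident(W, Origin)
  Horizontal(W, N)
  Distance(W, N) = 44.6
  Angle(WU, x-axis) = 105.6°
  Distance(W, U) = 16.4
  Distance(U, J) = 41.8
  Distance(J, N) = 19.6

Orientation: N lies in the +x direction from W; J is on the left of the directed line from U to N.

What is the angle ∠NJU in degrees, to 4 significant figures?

108.5°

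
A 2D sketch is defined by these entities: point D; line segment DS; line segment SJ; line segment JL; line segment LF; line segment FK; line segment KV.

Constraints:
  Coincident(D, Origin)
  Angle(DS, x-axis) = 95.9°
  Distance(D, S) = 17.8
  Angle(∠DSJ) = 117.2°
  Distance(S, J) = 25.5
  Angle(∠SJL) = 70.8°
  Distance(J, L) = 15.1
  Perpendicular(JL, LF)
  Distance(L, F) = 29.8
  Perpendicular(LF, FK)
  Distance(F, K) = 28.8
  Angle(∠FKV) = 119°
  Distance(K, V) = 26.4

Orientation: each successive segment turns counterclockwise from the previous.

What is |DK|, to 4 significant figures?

39.84

JL ⟂ LF, so LF runs at -2.100°; with |LF| = 29.8, F = (3.639, 10.79). LF ⟂ FK, so FK runs at 87.90°; with |FK| = 28.8, K = (4.694, 39.57). Then |DK| = |K − D| = 39.84.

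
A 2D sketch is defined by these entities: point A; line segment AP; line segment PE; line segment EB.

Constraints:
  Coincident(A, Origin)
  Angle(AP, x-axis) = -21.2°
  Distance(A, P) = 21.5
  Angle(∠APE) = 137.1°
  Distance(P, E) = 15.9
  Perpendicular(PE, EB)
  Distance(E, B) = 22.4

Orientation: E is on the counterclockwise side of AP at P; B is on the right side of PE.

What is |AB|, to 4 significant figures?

48.72

A is at the origin; AP runs at -21.2° with length 21.5, so P = 21.5·(cos -21.2°, sin -21.2°) = (20.04, -7.775). ∠APE = 137.1°, so PE runs at -21.2° + (180° − 137.1°) = 21.70° from the x-axis; with |PE| = 15.9, E = P + 15.9·(cos 21.70°, sin 21.70°) = (34.82, -1.896). PE is perpendicular to EB; with |EB| = 22.4 on the right of PE, B = E + 22.4·(0.3697, -0.9291) = (43.10, -22.71). Then |AB| = |B − A| = 48.72.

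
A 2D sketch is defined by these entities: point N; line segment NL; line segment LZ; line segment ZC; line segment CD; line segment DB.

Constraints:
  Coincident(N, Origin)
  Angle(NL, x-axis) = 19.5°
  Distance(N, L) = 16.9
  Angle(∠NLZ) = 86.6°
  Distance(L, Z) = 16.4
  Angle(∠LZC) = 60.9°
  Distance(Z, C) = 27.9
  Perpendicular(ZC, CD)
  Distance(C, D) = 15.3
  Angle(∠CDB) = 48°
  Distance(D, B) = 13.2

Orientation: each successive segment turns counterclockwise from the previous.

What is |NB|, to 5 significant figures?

4.3142

The perpendicularity gives CD at right angles to ZC, so CD runs at -38.000°; with |CD| = 15.3, D = (4.4286, -10.656). ∠CDB = 48.0° gives DB at 94.000° from the x-axis; with |DB| = 13.2, B = (3.5078, 2.5115). Then |NB| = |B − N| = 4.3142.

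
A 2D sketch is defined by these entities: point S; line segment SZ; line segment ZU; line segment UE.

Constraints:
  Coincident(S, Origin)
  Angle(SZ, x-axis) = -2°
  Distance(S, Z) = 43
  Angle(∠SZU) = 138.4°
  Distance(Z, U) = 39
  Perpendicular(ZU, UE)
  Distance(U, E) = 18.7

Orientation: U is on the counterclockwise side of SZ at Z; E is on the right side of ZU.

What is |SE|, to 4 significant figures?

85.41

S is at the origin; SZ runs at -2.0° with length 43.0, so Z = 43.0·(cos -2.0°, sin -2.0°) = (42.97, -1.501). ∠SZU = 138.4°, so ZU runs at -2.0° + (180° − 138.4°) = 39.60° from the x-axis; with |ZU| = 39.0, U = Z + 39.0·(cos 39.60°, sin 39.60°) = (73.02, 23.36). The perpendicularity gives UE at right angles to ZU; with |UE| = 18.7 on the right of ZU, E = U + 18.7·(0.6374, -0.7705) = (84.94, 8.950). Then |SE| = |E − S| = 85.41.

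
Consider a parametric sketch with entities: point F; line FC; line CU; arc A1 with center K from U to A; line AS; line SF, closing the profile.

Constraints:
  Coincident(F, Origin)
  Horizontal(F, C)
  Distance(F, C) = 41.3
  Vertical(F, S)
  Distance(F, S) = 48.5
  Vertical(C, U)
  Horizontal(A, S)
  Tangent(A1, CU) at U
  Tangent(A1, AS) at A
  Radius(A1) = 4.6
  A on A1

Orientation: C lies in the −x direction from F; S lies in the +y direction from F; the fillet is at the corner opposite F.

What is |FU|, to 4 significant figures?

60.27

F is at the origin; F and C share the same y with |FC| = 41.3 and C on the −x side, so C = (-41.30, 0.000). F and S share the same x with |FS| = 48.5 and S on the +y side, so S = (0.000, 48.50). The virtual corner opposite F is at (-41.30, 48.50). A1 meets CU tangentially, so KU is at right angles to CU and A1 meets AS tangentially, so KA is at right angles to AS, with radius 4.6, so the center K sits 4.6 in from both sides at K = (-36.70, 43.90). That places the tangent points at U = (-41.30, 43.90) on CU and A = (-36.70, 48.50) on AS. Then |FU| = |U − F| = 60.27.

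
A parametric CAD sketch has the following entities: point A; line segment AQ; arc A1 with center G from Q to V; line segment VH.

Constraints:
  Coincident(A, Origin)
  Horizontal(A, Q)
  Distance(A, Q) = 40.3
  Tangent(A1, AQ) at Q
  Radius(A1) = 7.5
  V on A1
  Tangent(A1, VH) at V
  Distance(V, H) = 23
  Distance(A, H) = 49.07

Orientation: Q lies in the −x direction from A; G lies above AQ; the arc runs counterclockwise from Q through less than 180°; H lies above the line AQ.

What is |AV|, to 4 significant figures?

34.16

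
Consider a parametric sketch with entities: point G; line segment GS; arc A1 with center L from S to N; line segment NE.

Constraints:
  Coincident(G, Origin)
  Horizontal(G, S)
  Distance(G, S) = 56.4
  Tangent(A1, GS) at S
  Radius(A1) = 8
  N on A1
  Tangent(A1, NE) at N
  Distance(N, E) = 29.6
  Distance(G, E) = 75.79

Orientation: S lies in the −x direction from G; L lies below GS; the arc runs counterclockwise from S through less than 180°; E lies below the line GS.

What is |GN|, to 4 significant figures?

64.83

G is at the origin; G and S share the same y with |GS| = 56.4 and S on the −x side, so S = (-56.40, 0.000). Tangency of A1 to GS means the radius LS is perpendicular to GS, so L = S + (0, -8) = (-56.40, -8.000). Since LN ⟂ NE (tangency), |LE| = √(8.0² + 29.6²) = 30.66 regardless of where N sits on A1. So E lies on both circle(G, 75.79) and circle(L, 30.66); the below-GS intersection is E = (-66.09, -37.09). N is the foot of the tangent from E: N = (-64.39, -7.538).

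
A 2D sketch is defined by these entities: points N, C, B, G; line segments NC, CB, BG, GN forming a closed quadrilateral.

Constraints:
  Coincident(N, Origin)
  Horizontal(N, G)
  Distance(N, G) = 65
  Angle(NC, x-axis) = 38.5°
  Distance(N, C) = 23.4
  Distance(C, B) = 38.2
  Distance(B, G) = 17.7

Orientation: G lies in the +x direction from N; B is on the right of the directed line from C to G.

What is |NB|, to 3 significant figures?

49.8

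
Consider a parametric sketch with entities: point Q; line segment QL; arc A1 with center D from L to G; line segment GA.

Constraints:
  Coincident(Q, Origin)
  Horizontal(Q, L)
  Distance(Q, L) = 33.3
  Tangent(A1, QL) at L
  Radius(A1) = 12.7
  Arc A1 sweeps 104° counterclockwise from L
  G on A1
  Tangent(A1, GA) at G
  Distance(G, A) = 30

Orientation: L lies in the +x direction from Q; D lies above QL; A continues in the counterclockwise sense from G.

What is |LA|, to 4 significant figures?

45.17

On A1, L sits at bearing -90° from D; a 104° counterclockwise sweep puts G at bearing 14°, so G = D + 12.7·(cos 14°, sin 14°) = (45.62, 15.77). A1 meets GA tangentially, so DG is at right angles to GA, so GA runs along (−sin 14°, cos 14°); with |GA| = 30.0, A = (38.37, 44.88). Then |LA| = |A − L| = 45.17.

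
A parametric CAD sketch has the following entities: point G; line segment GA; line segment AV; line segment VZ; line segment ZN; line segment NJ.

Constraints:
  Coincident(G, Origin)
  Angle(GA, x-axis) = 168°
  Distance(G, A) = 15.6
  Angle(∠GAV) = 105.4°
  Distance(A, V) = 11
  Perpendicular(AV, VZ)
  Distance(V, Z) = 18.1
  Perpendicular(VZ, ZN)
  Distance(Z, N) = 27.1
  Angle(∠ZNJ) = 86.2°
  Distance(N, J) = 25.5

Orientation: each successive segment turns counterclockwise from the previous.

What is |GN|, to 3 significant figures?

12.3

The perpendicularity gives VZ at right angles to AV, so VZ runs at -27.4°; with |VZ| = 18.1, Z = (-4.25, -14.9). VZ ⟂ ZN, so ZN runs at 62.6°; with |ZN| = 27.1, N = (8.22, 9.21). Then |GN| = |N − G| = 12.3.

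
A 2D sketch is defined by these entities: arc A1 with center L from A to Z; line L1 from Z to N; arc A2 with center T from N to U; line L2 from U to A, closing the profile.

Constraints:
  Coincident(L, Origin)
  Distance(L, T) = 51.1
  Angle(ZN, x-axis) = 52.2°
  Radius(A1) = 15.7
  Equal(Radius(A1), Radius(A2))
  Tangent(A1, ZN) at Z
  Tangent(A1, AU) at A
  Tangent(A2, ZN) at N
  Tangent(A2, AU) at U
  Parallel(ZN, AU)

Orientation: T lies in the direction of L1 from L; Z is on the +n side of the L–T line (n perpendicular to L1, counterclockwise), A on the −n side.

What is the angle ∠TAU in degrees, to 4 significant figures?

17.08°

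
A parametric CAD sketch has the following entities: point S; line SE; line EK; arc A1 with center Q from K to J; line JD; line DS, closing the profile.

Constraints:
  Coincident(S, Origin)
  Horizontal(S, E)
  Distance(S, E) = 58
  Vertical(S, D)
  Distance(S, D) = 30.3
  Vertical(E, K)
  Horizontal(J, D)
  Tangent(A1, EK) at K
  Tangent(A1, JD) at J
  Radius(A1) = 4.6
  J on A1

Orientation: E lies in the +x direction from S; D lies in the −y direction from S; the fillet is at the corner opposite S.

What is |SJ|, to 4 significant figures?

61.40

S is at the origin; SE is horizontal with |SE| = 58.0 and E on the +x side, so E = (58.00, 0.000). SD is vertical with |SD| = 30.3 and D on the −y side, so D = (0.000, -30.30). The virtual corner opposite S is at (58.00, -30.30). The tangent condition forces QK to be normal to EK and since A1 is tangent to JD there, QJ ⟂ JD, with radius 4.6, so the center Q sits 4.6 in from both sides at Q = (53.40, -25.70). That places the tangent points at K = (58.00, -25.70) on EK and J = (53.40, -30.30) on JD. Then |SJ| = |J − S| = 61.40.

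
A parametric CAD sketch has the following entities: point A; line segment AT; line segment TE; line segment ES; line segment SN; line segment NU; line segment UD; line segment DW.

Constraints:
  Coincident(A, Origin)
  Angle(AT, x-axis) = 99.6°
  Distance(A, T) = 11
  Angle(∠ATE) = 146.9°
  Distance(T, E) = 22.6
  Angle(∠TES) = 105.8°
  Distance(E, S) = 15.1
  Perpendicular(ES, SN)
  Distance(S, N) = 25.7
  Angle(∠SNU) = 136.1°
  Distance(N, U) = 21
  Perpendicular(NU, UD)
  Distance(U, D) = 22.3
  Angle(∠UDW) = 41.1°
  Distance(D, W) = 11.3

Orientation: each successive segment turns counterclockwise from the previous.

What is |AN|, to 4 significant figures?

19.14

∠TES = 105.8° gives ES at -153.1° from the x-axis; with |ES| = 15.1, S = (-30.63, 20.62). ES is perpendicular to SN, so SN runs at -63.10°; with |SN| = 25.7, N = (-19.00, -2.296). Then |AN| = |N − A| = 19.14.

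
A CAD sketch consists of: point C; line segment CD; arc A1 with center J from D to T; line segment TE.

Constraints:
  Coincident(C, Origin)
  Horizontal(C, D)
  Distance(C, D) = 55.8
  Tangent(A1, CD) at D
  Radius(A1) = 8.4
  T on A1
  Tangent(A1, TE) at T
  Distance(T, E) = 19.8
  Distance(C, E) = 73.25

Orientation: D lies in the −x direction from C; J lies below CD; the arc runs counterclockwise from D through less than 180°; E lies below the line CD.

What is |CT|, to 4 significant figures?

64.29

C is at the origin; C and D share the same y with |CD| = 55.8 and D on the −x side, so D = (-55.80, 0.000). A1 meets CD tangentially, so JD is at right angles to CD, so J = D + (0, -8.4) = (-55.80, -8.400). Since JT ⟂ TE (tangency), |JE| = √(8.4² + 19.8²) = 21.51 regardless of where T sits on A1. So E lies on both circle(C, 73.25) and circle(J, 21.51); the below-CD intersection is E = (-68.60, -25.69). T is the foot of the tangent from E: T = (-63.97, -6.435).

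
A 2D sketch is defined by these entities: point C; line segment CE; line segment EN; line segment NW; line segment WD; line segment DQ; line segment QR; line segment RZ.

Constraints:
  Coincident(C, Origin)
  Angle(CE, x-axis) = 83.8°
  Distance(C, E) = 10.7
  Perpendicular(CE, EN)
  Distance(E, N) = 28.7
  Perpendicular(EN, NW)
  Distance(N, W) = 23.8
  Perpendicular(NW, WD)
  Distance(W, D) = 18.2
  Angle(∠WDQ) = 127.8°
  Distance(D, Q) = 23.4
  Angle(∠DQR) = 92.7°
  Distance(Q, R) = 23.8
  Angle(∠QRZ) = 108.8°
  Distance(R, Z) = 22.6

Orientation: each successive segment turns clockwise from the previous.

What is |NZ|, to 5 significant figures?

5.1788

C is at the origin; CE runs at 83.8° with length 10.7, so E = (1.1556, 10.637). The perpendicularity gives EN at right angles to CE, so EN runs at -6.2000°; with |EN| = 28.7, N = (29.688, 7.5378). The perpendicularity gives NW at right angles to EN, so NW runs at -96.200°; with |NW| = 23.8, W = (27.117, -16.123). The perpendicularity gives WD at right angles to NW, so WD runs at 173.80°; with |WD| = 18.2, D = (9.0238, -14.157). ∠WDQ = 127.8° gives DQ at 121.60° from the x-axis; with |DQ| = 23.4, Q = (-3.2375, 5.7730). ∠DQR = 92.7° gives QR at 34.300° from the x-axis; with |QR| = 23.8, R = (16.424, 19.185). ∠QRZ = 108.8° gives RZ at -36.900° from the x-axis; with |RZ| = 22.6, Z = (34.497, 5.6155). Then |NZ| = |Z − N| = 5.1788.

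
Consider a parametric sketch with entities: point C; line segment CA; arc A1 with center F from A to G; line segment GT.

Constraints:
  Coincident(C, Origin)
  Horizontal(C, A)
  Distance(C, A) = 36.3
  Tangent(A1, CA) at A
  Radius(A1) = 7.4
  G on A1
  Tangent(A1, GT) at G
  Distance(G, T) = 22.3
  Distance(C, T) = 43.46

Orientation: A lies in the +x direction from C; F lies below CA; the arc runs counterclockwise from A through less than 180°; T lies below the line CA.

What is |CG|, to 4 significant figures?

30.06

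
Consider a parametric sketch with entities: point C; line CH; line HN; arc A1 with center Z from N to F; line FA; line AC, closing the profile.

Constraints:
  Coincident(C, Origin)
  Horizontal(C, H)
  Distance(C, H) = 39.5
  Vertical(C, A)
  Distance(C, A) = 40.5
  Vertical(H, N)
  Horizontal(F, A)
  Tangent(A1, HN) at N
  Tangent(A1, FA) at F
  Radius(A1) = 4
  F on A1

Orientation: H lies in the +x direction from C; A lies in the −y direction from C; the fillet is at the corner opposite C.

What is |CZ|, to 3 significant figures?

50.9

C is at the origin; CH is horizontal with |CH| = 39.5 and H on the +x side, so H = (39.5, 0.00). C and A share the same x with |CA| = 40.5 and A on the −y side, so A = (0.00, -40.5). The virtual corner opposite C is at (39.5, -40.5). The tangent condition forces ZN to be normal to HN and the tangent condition forces ZF to be normal to FA, with radius 4.0, so the center Z sits 4.0 in from both sides at Z = (35.5, -36.5). Then |CZ| = |Z − C| = 50.9.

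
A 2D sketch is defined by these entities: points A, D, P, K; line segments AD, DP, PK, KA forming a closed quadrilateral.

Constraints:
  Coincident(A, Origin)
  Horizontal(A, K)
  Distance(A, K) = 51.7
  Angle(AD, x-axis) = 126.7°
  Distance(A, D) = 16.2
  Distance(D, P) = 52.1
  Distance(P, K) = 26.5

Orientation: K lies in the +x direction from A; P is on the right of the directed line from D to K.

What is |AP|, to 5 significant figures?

36.895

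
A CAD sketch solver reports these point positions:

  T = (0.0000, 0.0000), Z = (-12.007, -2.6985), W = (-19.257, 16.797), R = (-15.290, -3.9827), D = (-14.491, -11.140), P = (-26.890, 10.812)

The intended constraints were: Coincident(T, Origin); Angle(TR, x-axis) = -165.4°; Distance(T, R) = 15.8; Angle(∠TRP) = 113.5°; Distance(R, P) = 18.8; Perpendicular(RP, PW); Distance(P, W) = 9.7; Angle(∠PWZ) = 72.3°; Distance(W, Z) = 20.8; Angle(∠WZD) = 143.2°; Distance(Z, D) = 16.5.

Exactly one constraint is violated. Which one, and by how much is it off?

Distance(Z, D) = 16.5 — off by 7.70.

T = (0.00, 0.00) ✓; TR at -165.4° ✓; |TR| = 15.80 ✓; ∠TRP = 113.5° ✓; |RP| = 18.80 ✓; ∠(RP, PW) = 90.00° ✓; |PW| = 9.700 ✓; ∠PWZ = 72.30° ✓; |WZ| = 20.80 ✓; ∠WZD = 143.2° ✓; |ZD| = 8.799 ✗.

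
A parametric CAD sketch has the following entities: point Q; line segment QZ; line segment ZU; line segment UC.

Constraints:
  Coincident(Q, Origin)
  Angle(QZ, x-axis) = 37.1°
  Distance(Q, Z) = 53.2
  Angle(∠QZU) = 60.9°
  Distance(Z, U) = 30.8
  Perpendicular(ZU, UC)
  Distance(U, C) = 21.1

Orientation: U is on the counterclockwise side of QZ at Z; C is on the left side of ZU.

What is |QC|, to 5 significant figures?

25.858

Q is at the origin; QZ runs at 37.1° with length 53.2, so Z = 53.2·(cos 37.1°, sin 37.1°) = (42.431, 32.091). ∠QZU = 60.9°, so ZU runs at 37.1° + (180° − 60.9°) = 156.20° from the x-axis; with |ZU| = 30.8, U = Z + 30.8·(cos 156.20°, sin 156.20°) = (14.251, 44.520). The perpendicularity gives UC at right angles to ZU; with |UC| = 21.1 on the left of ZU, C = U + 21.1·(-0.40355, -0.91496) = (5.7359, 25.214). Then |QC| = |C − Q| = 25.858.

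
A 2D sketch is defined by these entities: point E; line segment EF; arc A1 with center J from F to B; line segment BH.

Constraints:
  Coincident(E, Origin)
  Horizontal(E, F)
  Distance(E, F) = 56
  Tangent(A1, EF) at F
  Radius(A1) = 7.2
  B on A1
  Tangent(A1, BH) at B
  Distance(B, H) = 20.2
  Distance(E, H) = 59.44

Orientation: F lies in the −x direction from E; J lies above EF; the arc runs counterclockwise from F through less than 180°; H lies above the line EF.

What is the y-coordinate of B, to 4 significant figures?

8.398

Checks: E.y = 0.00, F.y = 0.00 ✓; |JB| = 7.200 ✓; ∠(JB, BH) = 90.00° ✓; |BH| = 20.20 ✓; |EH| = 59.44 ✓.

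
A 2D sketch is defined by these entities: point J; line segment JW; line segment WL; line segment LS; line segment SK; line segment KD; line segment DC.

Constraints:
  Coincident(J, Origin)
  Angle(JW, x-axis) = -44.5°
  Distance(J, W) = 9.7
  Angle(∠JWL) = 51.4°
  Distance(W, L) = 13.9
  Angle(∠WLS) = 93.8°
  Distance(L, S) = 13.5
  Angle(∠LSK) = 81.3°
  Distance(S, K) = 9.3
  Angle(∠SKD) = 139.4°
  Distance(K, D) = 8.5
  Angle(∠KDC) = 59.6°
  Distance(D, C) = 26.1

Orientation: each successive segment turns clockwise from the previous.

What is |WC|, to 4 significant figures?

24.89

J is at the origin; JW runs at -44.5° with length 9.7, so W = (6.919, -6.799). ∠JWL = 51.4° gives WL at -173.1° from the x-axis; with |WL| = 13.9, L = (-6.881, -8.469). ∠WLS = 93.8° gives LS at 100.7° from the x-axis; with |LS| = 13.5, S = (-9.387, 4.797). ∠LSK = 81.3° gives SK at 2.000° from the x-axis; with |SK| = 9.3, K = (-0.09296, 5.121). ∠SKD = 139.4° gives KD at -38.60° from the x-axis; with |KD| = 8.5, D = (6.550, -0.1819). ∠KDC = 59.6° gives DC at -159.0° from the x-axis; with |DC| = 26.1, C = (-17.82, -9.535). Then |WC| = |C − W| = 24.89.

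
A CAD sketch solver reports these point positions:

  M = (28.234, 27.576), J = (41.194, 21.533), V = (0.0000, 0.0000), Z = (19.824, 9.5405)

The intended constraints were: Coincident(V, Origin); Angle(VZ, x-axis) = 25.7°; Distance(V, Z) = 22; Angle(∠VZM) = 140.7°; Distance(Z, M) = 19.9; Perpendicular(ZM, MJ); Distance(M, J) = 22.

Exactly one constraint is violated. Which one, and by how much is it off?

Distance(M, J) = 22 — off by 7.70.

V = (0.00, 0.00) ✓; VZ at 25.70° ✓; |VZ| = 22.00 ✓; ∠VZM = 140.7° ✓; |ZM| = 19.90 ✓; ∠(ZM, MJ) = 90.00° ✓; |MJ| = 14.30 ✗.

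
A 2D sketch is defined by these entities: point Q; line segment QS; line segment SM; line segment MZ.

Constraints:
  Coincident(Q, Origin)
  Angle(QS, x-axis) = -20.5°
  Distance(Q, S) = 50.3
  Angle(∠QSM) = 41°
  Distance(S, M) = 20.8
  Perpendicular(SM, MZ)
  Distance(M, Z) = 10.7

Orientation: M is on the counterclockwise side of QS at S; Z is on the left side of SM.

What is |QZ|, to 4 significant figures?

28.14

Q is at the origin; QS runs at -20.5° with length 50.3, so S = 50.3·(cos -20.5°, sin -20.5°) = (47.11, -17.62). ∠QSM = 41.0°, so SM runs at -20.5° + (180° − 41.0°) = 118.5° from the x-axis; with |SM| = 20.8, M = S + 20.8·(cos 118.5°, sin 118.5°) = (37.19, 0.6640). The perpendicularity gives MZ at right angles to SM; with |MZ| = 10.7 on the left of SM, Z = M + 10.7·(-0.8788, -0.4772) = (27.79, -4.442). Then |QZ| = |Z − Q| = 28.14.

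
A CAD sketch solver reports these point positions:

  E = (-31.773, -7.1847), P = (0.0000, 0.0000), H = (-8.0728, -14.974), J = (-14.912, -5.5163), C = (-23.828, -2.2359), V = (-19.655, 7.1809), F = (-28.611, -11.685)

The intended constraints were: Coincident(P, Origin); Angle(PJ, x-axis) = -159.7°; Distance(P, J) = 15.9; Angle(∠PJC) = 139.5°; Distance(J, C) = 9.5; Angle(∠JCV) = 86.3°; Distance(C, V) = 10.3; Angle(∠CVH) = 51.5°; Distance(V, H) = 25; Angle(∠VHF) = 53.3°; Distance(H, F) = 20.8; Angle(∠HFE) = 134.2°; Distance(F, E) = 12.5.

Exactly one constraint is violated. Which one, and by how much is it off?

Distance(F, E) = 12.5 — off by 7.00.

P = (0.00, 0.00) ✓; PJ at -159.7° ✓; |PJ| = 15.90 ✓; ∠PJC = 139.5° ✓; |JC| = 9.500 ✓; ∠JCV = 86.30° ✓; |CV| = 10.30 ✓; ∠CVH = 51.50° ✓; |VH| = 25.00 ✓; ∠VHF = 53.30° ✓; |HF| = 20.80 ✓; ∠HFE = 134.2° ✓; |FE| = 5.500 ✗.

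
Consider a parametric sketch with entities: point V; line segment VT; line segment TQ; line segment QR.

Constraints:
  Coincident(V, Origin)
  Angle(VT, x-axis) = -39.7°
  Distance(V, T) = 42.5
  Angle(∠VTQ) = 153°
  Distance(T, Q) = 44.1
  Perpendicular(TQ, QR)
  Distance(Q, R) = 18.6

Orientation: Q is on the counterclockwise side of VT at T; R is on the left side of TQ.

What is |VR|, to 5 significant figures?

81.971

V is at the origin; VT runs at -39.7° with length 42.5, so T = 42.5·(cos -39.7°, sin -39.7°) = (32.699, -27.148). ∠VTQ = 153.0°, so TQ runs at -39.7° + (180° − 153.0°) = -12.700° from the x-axis; with |TQ| = 44.1, Q = T + 44.1·(cos -12.700°, sin -12.700°) = (75.721, -36.843). The perpendicularity gives QR at right angles to TQ; with |QR| = 18.6 on the left of TQ, R = Q + 18.6·(0.21985, 0.97553) = (79.810, -18.698). Then |VR| = |R − V| = 81.971.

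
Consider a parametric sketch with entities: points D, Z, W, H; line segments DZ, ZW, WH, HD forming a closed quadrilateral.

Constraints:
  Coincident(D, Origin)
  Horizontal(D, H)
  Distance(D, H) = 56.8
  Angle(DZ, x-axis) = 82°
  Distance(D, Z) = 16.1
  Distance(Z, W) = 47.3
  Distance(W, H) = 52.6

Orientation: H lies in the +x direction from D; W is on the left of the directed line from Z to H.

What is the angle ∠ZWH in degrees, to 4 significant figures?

69.12°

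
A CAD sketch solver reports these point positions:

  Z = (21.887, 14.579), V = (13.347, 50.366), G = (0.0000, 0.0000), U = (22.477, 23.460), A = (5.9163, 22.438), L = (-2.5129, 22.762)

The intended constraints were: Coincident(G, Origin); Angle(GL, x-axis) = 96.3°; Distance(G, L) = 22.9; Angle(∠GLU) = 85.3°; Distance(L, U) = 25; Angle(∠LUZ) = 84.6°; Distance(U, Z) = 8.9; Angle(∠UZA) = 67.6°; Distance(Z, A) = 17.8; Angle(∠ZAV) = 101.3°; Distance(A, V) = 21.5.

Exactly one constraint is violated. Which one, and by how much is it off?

Distance(A, V) = 21.5 — off by 7.40.

G = (0.00, 0.00) ✓; GL at 96.30° ✓; |GL| = 22.90 ✓; ∠GLU = 85.30° ✓; |LU| = 25.00 ✓; ∠LUZ = 84.60° ✓; |UZ| = 8.901 ✓; ∠UZA = 67.60° ✓; |ZA| = 17.80 ✓; ∠ZAV = 101.3° ✓; |AV| = 28.90 ✗.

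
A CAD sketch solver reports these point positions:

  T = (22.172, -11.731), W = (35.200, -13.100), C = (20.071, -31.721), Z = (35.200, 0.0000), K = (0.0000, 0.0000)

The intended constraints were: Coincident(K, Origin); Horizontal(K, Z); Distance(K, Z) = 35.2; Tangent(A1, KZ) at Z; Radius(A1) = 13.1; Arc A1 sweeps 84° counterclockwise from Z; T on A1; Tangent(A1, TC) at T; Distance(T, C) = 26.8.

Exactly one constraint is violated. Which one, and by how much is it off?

Distance(T, C) = 26.8 — off by 6.70.

K = (0.00, 0.00) ✓; K.y = 0.00, Z.y = 0.00 ✓; |KZ| = 35.20 ✓; ∠(WZ, ZK) = 90.00° ✓; |WZ| = 13.10 ✓; bearing(W→T) − bearing(W→Z) = 84.00° ✓; |WT| = 13.10 ✓; ∠(WT, TC) = 90.00° ✓; |TC| = 20.10 ✗.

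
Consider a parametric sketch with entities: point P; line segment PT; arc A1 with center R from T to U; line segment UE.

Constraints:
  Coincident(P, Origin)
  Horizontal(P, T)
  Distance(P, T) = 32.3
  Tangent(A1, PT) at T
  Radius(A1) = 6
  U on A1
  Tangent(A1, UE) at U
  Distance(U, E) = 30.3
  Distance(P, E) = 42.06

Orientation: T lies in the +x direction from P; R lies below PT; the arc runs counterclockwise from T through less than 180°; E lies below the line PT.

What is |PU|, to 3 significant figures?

26.9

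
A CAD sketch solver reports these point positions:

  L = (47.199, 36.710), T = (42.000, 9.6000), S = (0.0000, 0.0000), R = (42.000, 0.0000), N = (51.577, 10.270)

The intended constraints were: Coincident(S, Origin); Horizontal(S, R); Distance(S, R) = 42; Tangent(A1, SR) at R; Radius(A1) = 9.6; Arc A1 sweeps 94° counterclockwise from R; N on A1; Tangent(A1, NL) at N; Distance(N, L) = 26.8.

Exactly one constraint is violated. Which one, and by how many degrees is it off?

Tangent(A1, NL) at N — off by 5.40°.

S = (0.00, 0.00) ✓; S.y = 0.00, R.y = 0.00 ✓; |SR| = 42.00 ✓; ∠(TR, RS) = 90.00° ✓; |TR| = 9.600 ✓; bearing(T→N) − bearing(T→R) = 94.00° ✓; |TN| = 9.600 ✓; ∠(TN, NL) = 84.60° ✗; |NL| = 26.80 ✓.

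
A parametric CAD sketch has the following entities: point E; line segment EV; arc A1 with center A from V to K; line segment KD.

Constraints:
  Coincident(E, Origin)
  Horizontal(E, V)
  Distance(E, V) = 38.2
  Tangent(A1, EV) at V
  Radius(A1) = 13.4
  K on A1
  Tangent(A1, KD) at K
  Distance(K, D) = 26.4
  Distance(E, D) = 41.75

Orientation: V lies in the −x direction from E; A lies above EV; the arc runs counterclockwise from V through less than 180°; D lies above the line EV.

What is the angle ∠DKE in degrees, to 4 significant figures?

102.1°

Checks: |EV| = 38.20 ✓; |AK| = 13.40 ✓; ∠(AK, KD) = 90.00° ✓; |KD| = 26.40 ✓; |ED| = 41.75 ✓.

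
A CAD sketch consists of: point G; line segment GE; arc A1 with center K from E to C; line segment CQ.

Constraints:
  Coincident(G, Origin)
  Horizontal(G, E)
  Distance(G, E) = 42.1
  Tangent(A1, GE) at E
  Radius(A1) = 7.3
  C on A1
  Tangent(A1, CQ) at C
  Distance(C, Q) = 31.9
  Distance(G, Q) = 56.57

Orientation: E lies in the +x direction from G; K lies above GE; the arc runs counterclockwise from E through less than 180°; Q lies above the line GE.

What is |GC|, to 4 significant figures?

49.99

Checks: G = (0.00, 0.00) ✓; |KC| = 7.300 ✓; ∠(KC, CQ) = 90.00° ✓; |CQ| = 31.90 ✓; |GQ| = 56.57 ✓.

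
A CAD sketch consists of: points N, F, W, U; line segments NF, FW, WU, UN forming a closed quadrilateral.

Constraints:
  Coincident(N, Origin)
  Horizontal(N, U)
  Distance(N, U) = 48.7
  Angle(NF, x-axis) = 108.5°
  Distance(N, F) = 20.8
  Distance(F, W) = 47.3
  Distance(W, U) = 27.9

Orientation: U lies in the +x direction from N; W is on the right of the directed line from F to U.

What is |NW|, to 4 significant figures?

29.52

N is at the origin; N and U share the same y with |NU| = 48.7 and U in +x, so U = (48.7, 0). NF runs at 108.5° with |NF| = 20.8, so F = (-6.600, 19.73). W is determined by |FW| = 47.3 and |WU| = 27.9 together: it lies at the intersection of circle(F, 47.3) and circle(U, 27.9). With |FU| = 58.71, the foot of the radical line on FU is 41.78 from F and the perpendicular offset is √(47.3² − 41.78²) = 22.17. Taking the right-of-FU solution: W = (25.30, -15.20).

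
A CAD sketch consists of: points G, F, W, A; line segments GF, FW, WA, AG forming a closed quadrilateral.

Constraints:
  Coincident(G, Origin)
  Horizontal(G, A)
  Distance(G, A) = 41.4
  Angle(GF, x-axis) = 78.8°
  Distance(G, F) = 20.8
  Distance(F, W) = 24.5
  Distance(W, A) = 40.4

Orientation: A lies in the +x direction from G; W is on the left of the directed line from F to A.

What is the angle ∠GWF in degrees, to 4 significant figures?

18.03°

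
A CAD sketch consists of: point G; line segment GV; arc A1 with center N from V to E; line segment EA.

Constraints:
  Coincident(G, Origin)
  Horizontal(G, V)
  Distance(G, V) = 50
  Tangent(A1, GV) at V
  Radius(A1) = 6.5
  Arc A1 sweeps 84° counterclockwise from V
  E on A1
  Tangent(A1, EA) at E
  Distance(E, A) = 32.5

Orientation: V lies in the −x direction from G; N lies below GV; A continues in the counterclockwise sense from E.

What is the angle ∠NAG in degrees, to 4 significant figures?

40.19°

On A1, V sits at bearing 90° from N; an 84° counterclockwise sweep puts E at bearing 174°, so E = N + 6.5·(cos 174°, sin 174°) = (-56.46, -5.821). The tangent condition forces NE to be normal to EA, so EA runs along (−sin 174°, cos 174°); with |EA| = 32.5, A = (-59.86, -38.14). Then cos ∠NAG = AN·AG / (|AN||AG|), giving 40.19°.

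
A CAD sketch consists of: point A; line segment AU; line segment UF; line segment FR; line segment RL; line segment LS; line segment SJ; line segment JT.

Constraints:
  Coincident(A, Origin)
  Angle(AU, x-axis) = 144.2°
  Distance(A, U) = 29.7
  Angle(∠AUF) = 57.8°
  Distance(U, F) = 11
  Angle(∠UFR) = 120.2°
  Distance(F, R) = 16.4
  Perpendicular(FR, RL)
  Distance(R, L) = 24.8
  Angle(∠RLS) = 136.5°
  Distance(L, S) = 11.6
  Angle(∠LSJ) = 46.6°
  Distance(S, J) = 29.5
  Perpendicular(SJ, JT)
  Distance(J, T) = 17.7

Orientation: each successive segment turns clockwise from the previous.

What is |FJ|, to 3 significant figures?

7.79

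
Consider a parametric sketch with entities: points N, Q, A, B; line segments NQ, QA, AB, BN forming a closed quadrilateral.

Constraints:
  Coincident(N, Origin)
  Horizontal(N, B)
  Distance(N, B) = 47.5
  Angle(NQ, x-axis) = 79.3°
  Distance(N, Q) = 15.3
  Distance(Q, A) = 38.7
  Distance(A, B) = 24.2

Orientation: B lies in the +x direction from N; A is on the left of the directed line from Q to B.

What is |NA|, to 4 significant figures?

46.83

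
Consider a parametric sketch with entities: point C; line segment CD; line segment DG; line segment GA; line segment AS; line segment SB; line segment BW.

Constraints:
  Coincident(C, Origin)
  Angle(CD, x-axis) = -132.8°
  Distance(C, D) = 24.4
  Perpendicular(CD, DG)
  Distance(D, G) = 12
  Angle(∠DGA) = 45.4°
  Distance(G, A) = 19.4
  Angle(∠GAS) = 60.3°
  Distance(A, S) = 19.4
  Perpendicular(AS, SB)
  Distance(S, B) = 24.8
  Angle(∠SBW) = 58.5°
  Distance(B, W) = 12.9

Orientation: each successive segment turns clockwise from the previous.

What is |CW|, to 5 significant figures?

27.150

AS ⟂ SB, so SB runs at 152.90°; with |SB| = 24.8, B = (-36.918, -14.842). ∠SBW = 58.5° gives BW at 31.400° from the x-axis; with |BW| = 12.9, W = (-25.907, -8.1213). Then |CW| = |W − C| = 27.150.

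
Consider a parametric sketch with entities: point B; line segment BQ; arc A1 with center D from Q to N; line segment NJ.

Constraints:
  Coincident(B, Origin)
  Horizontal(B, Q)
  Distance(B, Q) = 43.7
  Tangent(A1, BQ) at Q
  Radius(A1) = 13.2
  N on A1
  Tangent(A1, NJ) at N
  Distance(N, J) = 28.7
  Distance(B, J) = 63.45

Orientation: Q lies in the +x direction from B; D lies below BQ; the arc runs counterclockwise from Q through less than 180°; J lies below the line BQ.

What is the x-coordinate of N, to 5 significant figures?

31.938

Checks: |DN| = 13.20 ✓; ∠(DN, NJ) = 90.00° ✓; |NJ| = 28.70 ✓; |BJ| = 63.45 ✓.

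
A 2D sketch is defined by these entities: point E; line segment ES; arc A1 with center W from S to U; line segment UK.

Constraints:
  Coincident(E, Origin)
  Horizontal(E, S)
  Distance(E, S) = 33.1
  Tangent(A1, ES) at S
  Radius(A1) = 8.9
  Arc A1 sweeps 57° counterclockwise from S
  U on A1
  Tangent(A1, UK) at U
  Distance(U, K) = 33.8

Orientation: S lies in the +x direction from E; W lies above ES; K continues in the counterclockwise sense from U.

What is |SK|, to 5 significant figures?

41.463

E is at the origin; ES is horizontal with |ES| = 33.1 and S on the +x side, so S = (33.100, 0.0000). A1 meets ES tangentially, so WS is at right angles to ES, so W = S + (0, 8.9) = (33.100, 8.9000). On A1, S sits at bearing -90° from W; a 57° counterclockwise sweep puts U at bearing -33°, so U = W + 8.9·(cos -33°, sin -33°) = (40.564, 4.0527). Tangency of A1 to UK means the radius WU is perpendicular to UK, so UK runs along (−sin -33°, cos -33°); with |UK| = 33.8, K = (58.973, 32.400). Then |SK| = |K − S| = 41.463.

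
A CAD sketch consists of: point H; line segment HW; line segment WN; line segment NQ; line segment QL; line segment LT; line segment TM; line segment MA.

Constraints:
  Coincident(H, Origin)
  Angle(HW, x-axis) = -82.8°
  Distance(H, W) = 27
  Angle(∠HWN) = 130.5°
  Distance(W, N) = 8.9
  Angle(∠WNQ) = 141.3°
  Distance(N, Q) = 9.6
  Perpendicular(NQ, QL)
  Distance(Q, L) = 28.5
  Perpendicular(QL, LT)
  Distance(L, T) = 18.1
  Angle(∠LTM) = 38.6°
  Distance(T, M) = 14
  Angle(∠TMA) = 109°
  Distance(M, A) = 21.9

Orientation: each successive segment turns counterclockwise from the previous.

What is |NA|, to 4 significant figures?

37.82

H is at the origin; HW runs at -82.8° with length 27.0, so W = (3.384, -26.79). ∠HWN = 130.5° gives WN at -33.30° from the x-axis; with |WN| = 8.9, N = (10.82, -31.67). ∠WNQ = 141.3° gives NQ at 5.400° from the x-axis; with |NQ| = 9.6, Q = (20.38, -30.77). NQ ⟂ QL, so QL runs at 95.40°; with |QL| = 28.5, L = (17.70, -2.396). QL is perpendicular to LT, so LT runs at -174.6°; with |LT| = 18.1, T = (-0.3217, -4.100). ∠LTM = 38.6° gives TM at -33.20° from the x-axis; with |TM| = 14.0, M = (11.39, -11.77). ∠TMA = 109.0° gives MA at 37.80° from the x-axis; with |MA| = 21.9, A = (28.70, 1.657). Then |NA| = |A − N| = 37.82.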